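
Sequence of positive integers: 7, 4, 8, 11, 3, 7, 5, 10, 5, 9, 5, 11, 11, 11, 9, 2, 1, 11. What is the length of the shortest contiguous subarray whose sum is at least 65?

add 7: running sum 7 < 65
add 4: running sum 11 < 65
add 8: running sum 19 < 65
add 11: running sum 30 < 65
add 3: running sum 33 < 65
add 7: running sum 40 < 65
add 5: running sum 45 < 65
add 10: running sum 55 < 65
add 5: running sum 60 < 65
end 9: [7, 4, 8, 11, 3, 7, 5, 10, 5, 9] sum 69, len 10
end 10: [4, 8, 11, 3, 7, 5, 10, 5, 9, 5] sum 67, len 10
end 11: [11, 3, 7, 5, 10, 5, 9, 5, 11] sum 66, len 9
end 12: [3, 7, 5, 10, 5, 9, 5, 11, 11] sum 66, len 9
end 13: [5, 10, 5, 9, 5, 11, 11, 11] sum 67, len 8
end 14: [10, 5, 9, 5, 11, 11, 11, 9] sum 71, len 8
end 15: [10, 5, 9, 5, 11, 11, 11, 9, 2] sum 73, len 9
end 16: [10, 5, 9, 5, 11, 11, 11, 9, 2, 1] sum 74, len 10
end 17: [9, 5, 11, 11, 11, 9, 2, 1, 11] sum 70, len 9
Shortest qualifying length: 8.

8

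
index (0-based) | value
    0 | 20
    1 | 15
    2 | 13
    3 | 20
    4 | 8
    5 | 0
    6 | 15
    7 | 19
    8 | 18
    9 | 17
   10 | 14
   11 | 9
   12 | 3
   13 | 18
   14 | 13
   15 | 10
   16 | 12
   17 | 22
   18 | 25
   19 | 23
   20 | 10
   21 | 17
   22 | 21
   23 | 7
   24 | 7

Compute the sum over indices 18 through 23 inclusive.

Elements at indices 18..23: 25, 23, 10, 17, 21, 7
sum(25, 23, 10, 17, 21, 7) = 103

103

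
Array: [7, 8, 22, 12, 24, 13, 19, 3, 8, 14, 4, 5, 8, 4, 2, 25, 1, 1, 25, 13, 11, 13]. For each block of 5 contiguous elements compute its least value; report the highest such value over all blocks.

(7, 8, 22, 12, 24) → min 7
(8, 22, 12, 24, 13) → min 8
(22, 12, 24, 13, 19) → min 12
(12, 24, 13, 19, 3) → min 3
(24, 13, 19, 3, 8) → min 3
(13, 19, 3, 8, 14) → min 3
(19, 3, 8, 14, 4) → min 3
(3, 8, 14, 4, 5) → min 3
(8, 14, 4, 5, 8) → min 4
(14, 4, 5, 8, 4) → min 4
(4, 5, 8, 4, 2) → min 2
(5, 8, 4, 2, 25) → min 2
(8, 4, 2, 25, 1) → min 1
(4, 2, 25, 1, 1) → min 1
(2, 25, 1, 1, 25) → min 1
(25, 1, 1, 25, 13) → min 1
(1, 1, 25, 13, 11) → min 1
(1, 25, 13, 11, 13) → min 1
Highest of these is 12.

12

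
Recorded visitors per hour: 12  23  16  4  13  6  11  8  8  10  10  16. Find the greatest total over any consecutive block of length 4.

56

[12, 23, 16, 4] → sum 55
[23, 16, 4, 13] → sum 56
[16, 4, 13, 6] → sum 39
[4, 13, 6, 11] → sum 34
[13, 6, 11, 8] → sum 38
[6, 11, 8, 8] → sum 33
[11, 8, 8, 10] → sum 37
[8, 8, 10, 10] → sum 36
[8, 10, 10, 16] → sum 44
Greatest of these is 56.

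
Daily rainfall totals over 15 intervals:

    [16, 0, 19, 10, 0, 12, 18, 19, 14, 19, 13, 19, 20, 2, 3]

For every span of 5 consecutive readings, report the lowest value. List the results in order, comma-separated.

[16, 0, 19, 10, 0] → min 0
[0, 19, 10, 0, 12] → min 0
[19, 10, 0, 12, 18] → min 0
[10, 0, 12, 18, 19] → min 0
[0, 12, 18, 19, 14] → min 0
[12, 18, 19, 14, 19] → min 12
[18, 19, 14, 19, 13] → min 13
[19, 14, 19, 13, 19] → min 13
[14, 19, 13, 19, 20] → min 13
[19, 13, 19, 20, 2] → min 2
[13, 19, 20, 2, 3] → min 2

0, 0, 0, 0, 0, 12, 13, 13, 13, 2, 2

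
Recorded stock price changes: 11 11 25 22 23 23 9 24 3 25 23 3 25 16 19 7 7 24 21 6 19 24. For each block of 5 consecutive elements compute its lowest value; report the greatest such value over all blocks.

11 11 25 22 23 → min 11
11 25 22 23 23 → min 11
25 22 23 23 9 → min 9
22 23 23 9 24 → min 9
23 23 9 24 3 → min 3
23 9 24 3 25 → min 3
9 24 3 25 23 → min 3
24 3 25 23 3 → min 3
3 25 23 3 25 → min 3
25 23 3 25 16 → min 3
23 3 25 16 19 → min 3
3 25 16 19 7 → min 3
25 16 19 7 7 → min 7
16 19 7 7 24 → min 7
19 7 7 24 21 → min 7
7 7 24 21 6 → min 6
7 24 21 6 19 → min 6
24 21 6 19 24 → min 6
Greatest of these is 11.

11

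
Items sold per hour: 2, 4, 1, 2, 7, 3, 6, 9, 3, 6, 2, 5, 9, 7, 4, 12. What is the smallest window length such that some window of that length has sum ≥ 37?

5

add 2: running sum 2 < 37
add 4: running sum 6 < 37
add 1: running sum 7 < 37
add 2: running sum 9 < 37
add 7: running sum 16 < 37
add 3: running sum 19 < 37
add 6: running sum 25 < 37
add 9: running sum 34 < 37
add 3: shortest ending here [2, 4, 1, 2, 7, 3, 6, 9, 3] sum 37, len 9
add 6: shortest ending here [1, 2, 7, 3, 6, 9, 3, 6] sum 37, len 8
add 2: shortest ending here [2, 7, 3, 6, 9, 3, 6, 2] sum 38, len 8
add 5: shortest ending here [7, 3, 6, 9, 3, 6, 2, 5] sum 41, len 8
add 9: shortest ending here [6, 9, 3, 6, 2, 5, 9] sum 40, len 7
add 7: shortest ending here [9, 3, 6, 2, 5, 9, 7] sum 41, len 7
add 4: shortest ending here [9, 3, 6, 2, 5, 9, 7, 4] sum 45, len 8
add 12: shortest ending here [5, 9, 7, 4, 12] sum 37, len 5
Shortest qualifying length: 5.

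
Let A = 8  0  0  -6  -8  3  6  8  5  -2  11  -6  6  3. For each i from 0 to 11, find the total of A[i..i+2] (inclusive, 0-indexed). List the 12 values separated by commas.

8, -6, -14, -11, 1, 17, 19, 11, 14, 3, 11, 3

Sliding a size-3 window across the 14 values:
(8, 0, 0) → sum 8
(0, 0, -6) → sum -6
(0, -6, -8) → sum -14
(-6, -8, 3) → sum -11
(-8, 3, 6) → sum 1
(3, 6, 8) → sum 17
(6, 8, 5) → sum 19
(8, 5, -2) → sum 11
(5, -2, 11) → sum 14
(-2, 11, -6) → sum 3
(11, -6, 6) → sum 11
(-6, 6, 3) → sum 3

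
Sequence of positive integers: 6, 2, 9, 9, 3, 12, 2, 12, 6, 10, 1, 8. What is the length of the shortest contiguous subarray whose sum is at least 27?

3

Extend right; whenever the sum reaches 27, record the length and shrink from the left:
add 6: running sum 6 < 27
add 2: running sum 8 < 27
add 9: running sum 17 < 27
add 9: running sum 26 < 27
end 4: [6, 2, 9, 9, 3] sum 29, len 5
end 5: [9, 9, 3, 12] sum 33, len 4
end 6: [9, 9, 3, 12, 2] sum 35, len 5
end 7: [3, 12, 2, 12] sum 29, len 4
end 8: [12, 2, 12, 6] sum 32, len 4
end 9: [12, 6, 10] sum 28, len 3
end 10: [12, 6, 10, 1] sum 29, len 4
end 11: [12, 6, 10, 1, 8] sum 37, len 5
Shortest qualifying length: 3.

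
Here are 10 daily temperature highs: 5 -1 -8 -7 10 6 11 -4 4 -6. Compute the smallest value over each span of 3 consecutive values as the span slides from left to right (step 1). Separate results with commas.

Sliding a size-3 window across the 10 values:
[5, -1, -8] → min -8
[-1, -8, -7] → min -8
[-8, -7, 10] → min -8
[-7, 10, 6] → min -7
[10, 6, 11] → min 6
[6, 11, -4] → min -4
[11, -4, 4] → min -4
[-4, 4, -6] → min -6

-8, -8, -8, -7, 6, -4, -4, -6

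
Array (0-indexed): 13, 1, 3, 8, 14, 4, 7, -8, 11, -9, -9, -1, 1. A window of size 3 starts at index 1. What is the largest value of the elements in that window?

Elements at indices 1..3: 1, 3, 8
max(1, 3, 8) = 8

8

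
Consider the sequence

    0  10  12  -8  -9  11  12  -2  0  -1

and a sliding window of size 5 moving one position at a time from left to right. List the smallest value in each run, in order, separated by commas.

-9, -9, -9, -9, -9, -2

(0, 10, 12, -8, -9) → min -9
(10, 12, -8, -9, 11) → min -9
(12, -8, -9, 11, 12) → min -9
(-8, -9, 11, 12, -2) → min -9
(-9, 11, 12, -2, 0) → min -9
(11, 12, -2, 0, -1) → min -2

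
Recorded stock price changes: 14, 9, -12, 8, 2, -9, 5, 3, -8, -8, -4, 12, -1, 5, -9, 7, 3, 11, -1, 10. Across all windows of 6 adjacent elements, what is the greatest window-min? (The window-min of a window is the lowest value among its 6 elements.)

-8

14 9 -12 8 2 -9 → min -12
9 -12 8 2 -9 5 → min -12
-12 8 2 -9 5 3 → min -12
8 2 -9 5 3 -8 → min -9
2 -9 5 3 -8 -8 → min -9
-9 5 3 -8 -8 -4 → min -9
5 3 -8 -8 -4 12 → min -8
3 -8 -8 -4 12 -1 → min -8
-8 -8 -4 12 -1 5 → min -8
-8 -4 12 -1 5 -9 → min -9
-4 12 -1 5 -9 7 → min -9
12 -1 5 -9 7 3 → min -9
-1 5 -9 7 3 11 → min -9
5 -9 7 3 11 -1 → min -9
-9 7 3 11 -1 10 → min -9
Greatest of these is -8.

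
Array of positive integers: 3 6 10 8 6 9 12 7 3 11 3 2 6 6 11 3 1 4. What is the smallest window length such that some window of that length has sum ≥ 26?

3

add 3: running sum 3 < 26
add 6: running sum 9 < 26
add 10: running sum 19 < 26
add 8: shortest ending here [3, 6, 10, 8] sum 27, len 4
add 6: shortest ending here [6, 10, 8, 6] sum 30, len 4
add 9: shortest ending here [10, 8, 6, 9] sum 33, len 4
add 12: shortest ending here [6, 9, 12] sum 27, len 3
add 7: shortest ending here [9, 12, 7] sum 28, len 3
add 3: shortest ending here [9, 12, 7, 3] sum 31, len 4
add 11: shortest ending here [12, 7, 3, 11] sum 33, len 4
add 3: shortest ending here [12, 7, 3, 11, 3] sum 36, len 5
add 2: shortest ending here [7, 3, 11, 3, 2] sum 26, len 5
add 6: shortest ending here [7, 3, 11, 3, 2, 6] sum 32, len 6
add 6: shortest ending here [11, 3, 2, 6, 6] sum 28, len 5
add 11: shortest ending here [3, 2, 6, 6, 11] sum 28, len 5
add 3: shortest ending here [6, 6, 11, 3] sum 26, len 4
add 1: shortest ending here [6, 6, 11, 3, 1] sum 27, len 5
add 4: shortest ending here [6, 6, 11, 3, 1, 4] sum 31, len 6
Shortest qualifying length: 3.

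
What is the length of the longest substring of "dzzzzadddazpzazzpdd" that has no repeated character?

4

[d] len 1
[d, z] len 2
[z] len 1
[z] len 1
[z] len 1
[z, a] len 2
[z, a, d] len 3
[d] len 1
[d] len 1
[d, a] len 2
[d, a, z] len 3
[d, a, z, p] len 4
[p, z] len 2
[p, z, a] len 3
[a, z] len 2
[z] len 1
[z, p] len 2
[z, p, d] len 3
[d] len 1
Longest all-distinct length: 4.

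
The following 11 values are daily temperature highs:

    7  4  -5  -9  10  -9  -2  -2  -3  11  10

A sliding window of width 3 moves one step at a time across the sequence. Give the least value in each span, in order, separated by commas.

-5, -9, -9, -9, -9, -9, -3, -3, -3

(7, 4, -5) → min -5
(4, -5, -9) → min -9
(-5, -9, 10) → min -9
(-9, 10, -9) → min -9
(10, -9, -2) → min -9
(-9, -2, -2) → min -9
(-2, -2, -3) → min -3
(-2, -3, 11) → min -3
(-3, 11, 10) → min -3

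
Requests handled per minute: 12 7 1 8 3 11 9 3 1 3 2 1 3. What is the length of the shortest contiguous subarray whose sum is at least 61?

Extend right; whenever the sum reaches 61, record the length and shrink from the left:
add 12: running sum 12 < 61
add 7: running sum 19 < 61
add 1: running sum 20 < 61
add 8: running sum 28 < 61
add 3: running sum 31 < 61
add 11: running sum 42 < 61
add 9: running sum 51 < 61
add 3: running sum 54 < 61
add 1: running sum 55 < 61
add 3: running sum 58 < 61
add 2: running sum 60 < 61
add 1: shortest ending here [12, 7, 1, 8, 3, 11, 9, 3, 1, 3, 2, 1] sum 61, len 12
add 3: shortest ending here [12, 7, 1, 8, 3, 11, 9, 3, 1, 3, 2, 1, 3] sum 64, len 13
Shortest qualifying length: 12.

12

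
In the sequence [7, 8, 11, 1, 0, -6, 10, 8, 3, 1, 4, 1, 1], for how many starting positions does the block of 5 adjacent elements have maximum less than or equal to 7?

1

7 8 11 1 0 → max 11
8 11 1 0 -6 → max 11
11 1 0 -6 10 → max 11
1 0 -6 10 8 → max 10
0 -6 10 8 3 → max 10
-6 10 8 3 1 → max 10
10 8 3 1 4 → max 10
8 3 1 4 1 → max 8
3 1 4 1 1 → max 4  ≤ 7 ✓
1 window satisfy the condition.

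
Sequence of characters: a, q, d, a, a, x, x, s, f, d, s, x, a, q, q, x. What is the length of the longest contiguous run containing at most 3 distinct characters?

[a] 1 distinct, len 1
[a, q] 2 distinct, len 2
[a, q, d] 3 distinct, len 3
[a, q, d, a] 3 distinct, len 4
[a, q, d, a, a] 3 distinct, len 5
[d, a, a, x] 3 distinct, len 4
[d, a, a, x, x] 3 distinct, len 5
[a, a, x, x, s] 3 distinct, len 5
[x, x, s, f] 3 distinct, len 4
[s, f, d] 3 distinct, len 3
[s, f, d, s] 3 distinct, len 4
[d, s, x] 3 distinct, len 3
[s, x, a] 3 distinct, len 3
[x, a, q] 3 distinct, len 3
[x, a, q, q] 3 distinct, len 4
[x, a, q, q, x] 3 distinct, len 5
Longest length with ≤3 distinct: 5.

5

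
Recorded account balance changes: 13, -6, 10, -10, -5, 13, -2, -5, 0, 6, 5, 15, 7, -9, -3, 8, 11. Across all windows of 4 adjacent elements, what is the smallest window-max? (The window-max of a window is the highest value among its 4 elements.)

(13, -6, 10, -10) → max 13
(-6, 10, -10, -5) → max 10
(10, -10, -5, 13) → max 13
(-10, -5, 13, -2) → max 13
(-5, 13, -2, -5) → max 13
(13, -2, -5, 0) → max 13
(-2, -5, 0, 6) → max 6
(-5, 0, 6, 5) → max 6
(0, 6, 5, 15) → max 15
(6, 5, 15, 7) → max 15
(5, 15, 7, -9) → max 15
(15, 7, -9, -3) → max 15
(7, -9, -3, 8) → max 8
(-9, -3, 8, 11) → max 11
Smallest of these is 6.

6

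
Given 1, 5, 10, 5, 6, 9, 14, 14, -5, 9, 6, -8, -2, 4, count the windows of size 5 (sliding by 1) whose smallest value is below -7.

3

(1, 5, 10, 5, 6) → min 1
(5, 10, 5, 6, 9) → min 5
(10, 5, 6, 9, 14) → min 5
(5, 6, 9, 14, 14) → min 5
(6, 9, 14, 14, -5) → min -5
(9, 14, 14, -5, 9) → min -5
(14, 14, -5, 9, 6) → min -5
(14, -5, 9, 6, -8) → min -8  < -7 ✓
(-5, 9, 6, -8, -2) → min -8  < -7 ✓
(9, 6, -8, -2, 4) → min -8  < -7 ✓
3 windows satisfy the condition.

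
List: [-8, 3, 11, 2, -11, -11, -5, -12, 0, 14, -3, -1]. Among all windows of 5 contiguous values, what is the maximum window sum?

-2

[-8, 3, 11, 2, -11] → sum -3
[3, 11, 2, -11, -11] → sum -6
[11, 2, -11, -11, -5] → sum -14
[2, -11, -11, -5, -12] → sum -37
[-11, -11, -5, -12, 0] → sum -39
[-11, -5, -12, 0, 14] → sum -14
[-5, -12, 0, 14, -3] → sum -6
[-12, 0, 14, -3, -1] → sum -2
Maximum of these is -2.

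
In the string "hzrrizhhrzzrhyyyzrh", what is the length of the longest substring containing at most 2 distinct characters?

[h] 1 distinct, len 1
[h, z] 2 distinct, len 2
[z, r] 2 distinct, len 2
[z, r, r] 2 distinct, len 3
[r, r, i] 2 distinct, len 3
[i, z] 2 distinct, len 2
[z, h] 2 distinct, len 2
[z, h, h] 2 distinct, len 3
[h, h, r] 2 distinct, len 3
[r, z] 2 distinct, len 2
[r, z, z] 2 distinct, len 3
[r, z, z, r] 2 distinct, len 4
[r, h] 2 distinct, len 2
[h, y] 2 distinct, len 2
[h, y, y] 2 distinct, len 3
[h, y, y, y] 2 distinct, len 4
[y, y, y, z] 2 distinct, len 4
[z, r] 2 distinct, len 2
[r, h] 2 distinct, len 2
Longest length with ≤2 distinct: 4.

4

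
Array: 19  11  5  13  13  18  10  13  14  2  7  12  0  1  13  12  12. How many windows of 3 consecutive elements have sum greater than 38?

[19, 11, 5] → sum 35
[11, 5, 13] → sum 29
[5, 13, 13] → sum 31
[13, 13, 18] → sum 44  > 38 ✓
[13, 18, 10] → sum 41  > 38 ✓
[18, 10, 13] → sum 41  > 38 ✓
[10, 13, 14] → sum 37
[13, 14, 2] → sum 29
[14, 2, 7] → sum 23
[2, 7, 12] → sum 21
[7, 12, 0] → sum 19
[12, 0, 1] → sum 13
[0, 1, 13] → sum 14
[1, 13, 12] → sum 26
[13, 12, 12] → sum 37
3 windows satisfy the condition.

3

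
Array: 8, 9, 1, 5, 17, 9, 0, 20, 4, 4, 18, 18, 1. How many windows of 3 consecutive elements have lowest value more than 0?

(8, 9, 1) → min 1  > 0 ✓
(9, 1, 5) → min 1  > 0 ✓
(1, 5, 17) → min 1  > 0 ✓
(5, 17, 9) → min 5  > 0 ✓
(17, 9, 0) → min 0
(9, 0, 20) → min 0
(0, 20, 4) → min 0
(20, 4, 4) → min 4  > 0 ✓
(4, 4, 18) → min 4  > 0 ✓
(4, 18, 18) → min 4  > 0 ✓
(18, 18, 1) → min 1  > 0 ✓
8 windows satisfy the condition.

8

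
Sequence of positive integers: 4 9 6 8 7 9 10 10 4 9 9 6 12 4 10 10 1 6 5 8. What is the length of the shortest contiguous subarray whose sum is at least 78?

add 4: running sum 4 < 78
add 9: running sum 13 < 78
add 6: running sum 19 < 78
add 8: running sum 27 < 78
add 7: running sum 34 < 78
add 9: running sum 43 < 78
add 10: running sum 53 < 78
add 10: running sum 63 < 78
add 4: running sum 67 < 78
add 9: running sum 76 < 78
end 10: [9, 6, 8, 7, 9, 10, 10, 4, 9, 9] sum 81, len 10
end 11: [6, 8, 7, 9, 10, 10, 4, 9, 9, 6] sum 78, len 10
end 12: [8, 7, 9, 10, 10, 4, 9, 9, 6, 12] sum 84, len 10
end 13: [7, 9, 10, 10, 4, 9, 9, 6, 12, 4] sum 80, len 10
end 14: [9, 10, 10, 4, 9, 9, 6, 12, 4, 10] sum 83, len 10
end 15: [10, 10, 4, 9, 9, 6, 12, 4, 10, 10] sum 84, len 10
end 16: [10, 10, 4, 9, 9, 6, 12, 4, 10, 10, 1] sum 85, len 11
end 17: [10, 4, 9, 9, 6, 12, 4, 10, 10, 1, 6] sum 81, len 11
end 18: [10, 4, 9, 9, 6, 12, 4, 10, 10, 1, 6, 5] sum 86, len 12
end 19: [9, 9, 6, 12, 4, 10, 10, 1, 6, 5, 8] sum 80, len 11
Shortest qualifying length: 10.

10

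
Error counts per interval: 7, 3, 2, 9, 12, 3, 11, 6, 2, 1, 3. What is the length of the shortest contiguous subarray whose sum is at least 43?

6

Extend right; whenever the sum reaches 43, record the length and shrink from the left:
add 7: running sum 7 < 43
add 3: running sum 10 < 43
add 2: running sum 12 < 43
add 9: running sum 21 < 43
add 12: running sum 33 < 43
add 3: running sum 36 < 43
end 6: [7, 3, 2, 9, 12, 3, 11] sum 47, len 7
end 7: [2, 9, 12, 3, 11, 6] sum 43, len 6
end 8: [9, 12, 3, 11, 6, 2] sum 43, len 6
end 9: [9, 12, 3, 11, 6, 2, 1] sum 44, len 7
end 10: [9, 12, 3, 11, 6, 2, 1, 3] sum 47, len 8
Shortest qualifying length: 6.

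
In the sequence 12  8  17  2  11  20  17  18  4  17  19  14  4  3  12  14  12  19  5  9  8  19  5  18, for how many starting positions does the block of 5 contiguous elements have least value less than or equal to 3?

9

12 8 17 2 11 → min 2  ≤ 3 ✓
8 17 2 11 20 → min 2  ≤ 3 ✓
17 2 11 20 17 → min 2  ≤ 3 ✓
2 11 20 17 18 → min 2  ≤ 3 ✓
11 20 17 18 4 → min 4
20 17 18 4 17 → min 4
17 18 4 17 19 → min 4
18 4 17 19 14 → min 4
4 17 19 14 4 → min 4
17 19 14 4 3 → min 3  ≤ 3 ✓
19 14 4 3 12 → min 3  ≤ 3 ✓
14 4 3 12 14 → min 3  ≤ 3 ✓
4 3 12 14 12 → min 3  ≤ 3 ✓
3 12 14 12 19 → min 3  ≤ 3 ✓
12 14 12 19 5 → min 5
14 12 19 5 9 → min 5
12 19 5 9 8 → min 5
19 5 9 8 19 → min 5
5 9 8 19 5 → min 5
9 8 19 5 18 → min 5
9 windows satisfy the condition.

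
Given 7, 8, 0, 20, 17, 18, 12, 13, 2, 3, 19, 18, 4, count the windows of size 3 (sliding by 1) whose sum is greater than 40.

4

[7, 8, 0] → sum 15
[8, 0, 20] → sum 28
[0, 20, 17] → sum 37
[20, 17, 18] → sum 55  > 40 ✓
[17, 18, 12] → sum 47  > 40 ✓
[18, 12, 13] → sum 43  > 40 ✓
[12, 13, 2] → sum 27
[13, 2, 3] → sum 18
[2, 3, 19] → sum 24
[3, 19, 18] → sum 40
[19, 18, 4] → sum 41  > 40 ✓
4 windows satisfy the condition.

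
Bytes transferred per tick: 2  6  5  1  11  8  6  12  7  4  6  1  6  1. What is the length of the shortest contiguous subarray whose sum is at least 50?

add 2: running sum 2 < 50
add 6: running sum 8 < 50
add 5: running sum 13 < 50
add 1: running sum 14 < 50
add 11: running sum 25 < 50
add 8: running sum 33 < 50
add 6: running sum 39 < 50
add 12: shortest ending here [2, 6, 5, 1, 11, 8, 6, 12] sum 51, len 8
add 7: shortest ending here [5, 1, 11, 8, 6, 12, 7] sum 50, len 7
add 4: shortest ending here [5, 1, 11, 8, 6, 12, 7, 4] sum 54, len 8
add 6: shortest ending here [11, 8, 6, 12, 7, 4, 6] sum 54, len 7
add 1: shortest ending here [11, 8, 6, 12, 7, 4, 6, 1] sum 55, len 8
add 6: shortest ending here [8, 6, 12, 7, 4, 6, 1, 6] sum 50, len 8
add 1: shortest ending here [8, 6, 12, 7, 4, 6, 1, 6, 1] sum 51, len 9
Shortest qualifying length: 7.

7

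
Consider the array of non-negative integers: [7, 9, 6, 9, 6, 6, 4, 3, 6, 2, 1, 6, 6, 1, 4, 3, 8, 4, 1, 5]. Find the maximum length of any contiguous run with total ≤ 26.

[7] sum 7 len 1
[7, 9] sum 16 len 2
[7, 9, 6] sum 22 len 3
[9, 6, 9] sum 24 len 3
[6, 9, 6] sum 21 len 3
[9, 6, 6] sum 21 len 3
[9, 6, 6, 4] sum 25 len 4
[6, 6, 4, 3] sum 19 len 4
[6, 6, 4, 3, 6] sum 25 len 5
[6, 4, 3, 6, 2] sum 21 len 5
[6, 4, 3, 6, 2, 1] sum 22 len 6
[4, 3, 6, 2, 1, 6] sum 22 len 6
[3, 6, 2, 1, 6, 6] sum 24 len 6
[3, 6, 2, 1, 6, 6, 1] sum 25 len 7
[6, 2, 1, 6, 6, 1, 4] sum 26 len 7
[2, 1, 6, 6, 1, 4, 3] sum 23 len 7
[6, 1, 4, 3, 8] sum 22 len 5
[6, 1, 4, 3, 8, 4] sum 26 len 6
[1, 4, 3, 8, 4, 1] sum 21 len 6
[1, 4, 3, 8, 4, 1, 5] sum 26 len 7
Longest length seen: 7.

7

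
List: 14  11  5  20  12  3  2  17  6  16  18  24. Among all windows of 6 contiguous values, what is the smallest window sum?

(14, 11, 5, 20, 12, 3) → sum 65
(11, 5, 20, 12, 3, 2) → sum 53
(5, 20, 12, 3, 2, 17) → sum 59
(20, 12, 3, 2, 17, 6) → sum 60
(12, 3, 2, 17, 6, 16) → sum 56
(3, 2, 17, 6, 16, 18) → sum 62
(2, 17, 6, 16, 18, 24) → sum 83
Smallest of these is 53.

53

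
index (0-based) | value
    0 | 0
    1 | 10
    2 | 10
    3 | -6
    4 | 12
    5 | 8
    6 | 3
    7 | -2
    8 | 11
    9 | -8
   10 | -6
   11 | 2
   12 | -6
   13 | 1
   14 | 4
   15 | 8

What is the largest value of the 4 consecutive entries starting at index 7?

11

Elements at indices 7..10: -2, 11, -8, -6
max(-2, 11, -8, -6) = 11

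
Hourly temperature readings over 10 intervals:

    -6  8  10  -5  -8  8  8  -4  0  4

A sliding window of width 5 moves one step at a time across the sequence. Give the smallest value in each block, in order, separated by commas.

Sliding a size-5 window across the 10 values:
[-6, 8, 10, -5, -8] → min -8
[8, 10, -5, -8, 8] → min -8
[10, -5, -8, 8, 8] → min -8
[-5, -8, 8, 8, -4] → min -8
[-8, 8, 8, -4, 0] → min -8
[8, 8, -4, 0, 4] → min -4

-8, -8, -8, -8, -8, -4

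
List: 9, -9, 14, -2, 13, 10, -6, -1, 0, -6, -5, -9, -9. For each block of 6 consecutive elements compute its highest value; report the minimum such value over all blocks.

Window maxs for each of the 8 positions:
(9, -9, 14, -2, 13, 10) → max 14
(-9, 14, -2, 13, 10, -6) → max 14
(14, -2, 13, 10, -6, -1) → max 14
(-2, 13, 10, -6, -1, 0) → max 13
(13, 10, -6, -1, 0, -6) → max 13
(10, -6, -1, 0, -6, -5) → max 10
(-6, -1, 0, -6, -5, -9) → max 0
(-1, 0, -6, -5, -9, -9) → max 0
Minimum of these is 0.

0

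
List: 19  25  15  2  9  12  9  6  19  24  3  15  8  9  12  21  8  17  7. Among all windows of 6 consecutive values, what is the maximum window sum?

82

19 25 15 2 9 12 → sum 82
25 15 2 9 12 9 → sum 72
15 2 9 12 9 6 → sum 53
2 9 12 9 6 19 → sum 57
9 12 9 6 19 24 → sum 79
12 9 6 19 24 3 → sum 73
9 6 19 24 3 15 → sum 76
6 19 24 3 15 8 → sum 75
19 24 3 15 8 9 → sum 78
24 3 15 8 9 12 → sum 71
3 15 8 9 12 21 → sum 68
15 8 9 12 21 8 → sum 73
8 9 12 21 8 17 → sum 75
9 12 21 8 17 7 → sum 74
Maximum of these is 82.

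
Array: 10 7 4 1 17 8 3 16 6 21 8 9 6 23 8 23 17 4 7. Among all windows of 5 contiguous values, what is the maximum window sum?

77

(10, 7, 4, 1, 17) → sum 39
(7, 4, 1, 17, 8) → sum 37
(4, 1, 17, 8, 3) → sum 33
(1, 17, 8, 3, 16) → sum 45
(17, 8, 3, 16, 6) → sum 50
(8, 3, 16, 6, 21) → sum 54
(3, 16, 6, 21, 8) → sum 54
(16, 6, 21, 8, 9) → sum 60
(6, 21, 8, 9, 6) → sum 50
(21, 8, 9, 6, 23) → sum 67
(8, 9, 6, 23, 8) → sum 54
(9, 6, 23, 8, 23) → sum 69
(6, 23, 8, 23, 17) → sum 77
(23, 8, 23, 17, 4) → sum 75
(8, 23, 17, 4, 7) → sum 59
Maximum of these is 77.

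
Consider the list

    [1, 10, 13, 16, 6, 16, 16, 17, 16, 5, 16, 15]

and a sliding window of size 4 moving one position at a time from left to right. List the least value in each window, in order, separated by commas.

1, 6, 6, 6, 6, 16, 5, 5, 5

[1, 10, 13, 16] → min 1
[10, 13, 16, 6] → min 6
[13, 16, 6, 16] → min 6
[16, 6, 16, 16] → min 6
[6, 16, 16, 17] → min 6
[16, 16, 17, 16] → min 16
[16, 17, 16, 5] → min 5
[17, 16, 5, 16] → min 5
[16, 5, 16, 15] → min 5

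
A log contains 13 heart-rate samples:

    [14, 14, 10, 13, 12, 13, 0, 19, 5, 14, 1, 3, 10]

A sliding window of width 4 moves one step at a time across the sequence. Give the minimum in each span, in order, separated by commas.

10, 10, 10, 0, 0, 0, 0, 1, 1, 1

Sliding a size-4 window across the 13 values:
[14, 14, 10, 13] → min 10
[14, 10, 13, 12] → min 10
[10, 13, 12, 13] → min 10
[13, 12, 13, 0] → min 0
[12, 13, 0, 19] → min 0
[13, 0, 19, 5] → min 0
[0, 19, 5, 14] → min 0
[19, 5, 14, 1] → min 1
[5, 14, 1, 3] → min 1
[14, 1, 3, 10] → min 1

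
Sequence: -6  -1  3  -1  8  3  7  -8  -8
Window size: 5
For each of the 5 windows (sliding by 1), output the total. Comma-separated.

3, 12, 20, 9, 2

[-6, -1, 3, -1, 8] → sum 3
[-1, 3, -1, 8, 3] → sum 12
[3, -1, 8, 3, 7] → sum 20
[-1, 8, 3, 7, -8] → sum 9
[8, 3, 7, -8, -8] → sum 2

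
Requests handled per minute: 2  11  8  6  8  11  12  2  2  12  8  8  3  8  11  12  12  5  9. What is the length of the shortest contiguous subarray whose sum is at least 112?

Extend right; whenever the sum reaches 112, record the length and shrink from the left:
add 2: running sum 2 < 112
add 11: running sum 13 < 112
add 8: running sum 21 < 112
add 6: running sum 27 < 112
add 8: running sum 35 < 112
add 11: running sum 46 < 112
add 12: running sum 58 < 112
add 2: running sum 60 < 112
add 2: running sum 62 < 112
add 12: running sum 74 < 112
add 8: running sum 82 < 112
add 8: running sum 90 < 112
add 3: running sum 93 < 112
add 8: running sum 101 < 112
add 11: shortest ending here [2, 11, 8, 6, 8, 11, 12, 2, 2, 12, 8, 8, 3, 8, 11] sum 112, len 15
add 12: shortest ending here [11, 8, 6, 8, 11, 12, 2, 2, 12, 8, 8, 3, 8, 11, 12] sum 122, len 15
add 12: shortest ending here [6, 8, 11, 12, 2, 2, 12, 8, 8, 3, 8, 11, 12, 12] sum 115, len 14
add 5: shortest ending here [8, 11, 12, 2, 2, 12, 8, 8, 3, 8, 11, 12, 12, 5] sum 114, len 14
add 9: shortest ending here [11, 12, 2, 2, 12, 8, 8, 3, 8, 11, 12, 12, 5, 9] sum 115, len 14
Shortest qualifying length: 14.

14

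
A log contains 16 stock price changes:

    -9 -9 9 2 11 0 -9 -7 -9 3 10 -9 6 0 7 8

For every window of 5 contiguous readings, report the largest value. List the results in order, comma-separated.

[-9, -9, 9, 2, 11] → max 11
[-9, 9, 2, 11, 0] → max 11
[9, 2, 11, 0, -9] → max 11
[2, 11, 0, -9, -7] → max 11
[11, 0, -9, -7, -9] → max 11
[0, -9, -7, -9, 3] → max 3
[-9, -7, -9, 3, 10] → max 10
[-7, -9, 3, 10, -9] → max 10
[-9, 3, 10, -9, 6] → max 10
[3, 10, -9, 6, 0] → max 10
[10, -9, 6, 0, 7] → max 10
[-9, 6, 0, 7, 8] → max 8

11, 11, 11, 11, 11, 3, 10, 10, 10, 10, 10, 8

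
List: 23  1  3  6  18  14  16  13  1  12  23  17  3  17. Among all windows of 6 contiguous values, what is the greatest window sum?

82

Window sums for each of the 9 positions:
(23, 1, 3, 6, 18, 14) → sum 65
(1, 3, 6, 18, 14, 16) → sum 58
(3, 6, 18, 14, 16, 13) → sum 70
(6, 18, 14, 16, 13, 1) → sum 68
(18, 14, 16, 13, 1, 12) → sum 74
(14, 16, 13, 1, 12, 23) → sum 79
(16, 13, 1, 12, 23, 17) → sum 82
(13, 1, 12, 23, 17, 3) → sum 69
(1, 12, 23, 17, 3, 17) → sum 73
Greatest of these is 82.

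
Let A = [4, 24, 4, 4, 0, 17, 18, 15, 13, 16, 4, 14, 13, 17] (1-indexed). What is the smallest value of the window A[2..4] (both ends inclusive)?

Elements at indices 2..4: 24, 4, 4
min(24, 4, 4) = 4

4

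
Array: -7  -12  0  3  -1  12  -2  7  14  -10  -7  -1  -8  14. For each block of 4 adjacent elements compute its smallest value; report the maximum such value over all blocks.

-1

Window mins for each of the 11 positions:
-7 -12 0 3 → min -12
-12 0 3 -1 → min -12
0 3 -1 12 → min -1
3 -1 12 -2 → min -2
-1 12 -2 7 → min -2
12 -2 7 14 → min -2
-2 7 14 -10 → min -10
7 14 -10 -7 → min -10
14 -10 -7 -1 → min -10
-10 -7 -1 -8 → min -10
-7 -1 -8 14 → min -8
Maximum of these is -1.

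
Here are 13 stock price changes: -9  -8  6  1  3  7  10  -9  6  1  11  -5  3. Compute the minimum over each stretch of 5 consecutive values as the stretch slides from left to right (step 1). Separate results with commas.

-9, -8, 1, -9, -9, -9, -9, -9, -5

-9 -8 6 1 3 → min -9
-8 6 1 3 7 → min -8
6 1 3 7 10 → min 1
1 3 7 10 -9 → min -9
3 7 10 -9 6 → min -9
7 10 -9 6 1 → min -9
10 -9 6 1 11 → min -9
-9 6 1 11 -5 → min -9
6 1 11 -5 3 → min -5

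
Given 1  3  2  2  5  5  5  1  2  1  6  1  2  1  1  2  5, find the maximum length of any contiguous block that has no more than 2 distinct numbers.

5

add 1: window [1] (1 distinct), len 1
add 3: window [1, 3] (2 distinct), len 2
add 2: window [3, 2] (2 distinct), len 2
add 2: window [3, 2, 2] (2 distinct), len 3
add 5: window [2, 2, 5] (2 distinct), len 3
add 5: window [2, 2, 5, 5] (2 distinct), len 4
add 5: window [2, 2, 5, 5, 5] (2 distinct), len 5
add 1: window [5, 5, 5, 1] (2 distinct), len 4
add 2: window [1, 2] (2 distinct), len 2
add 1: window [1, 2, 1] (2 distinct), len 3
add 6: window [1, 6] (2 distinct), len 2
add 1: window [1, 6, 1] (2 distinct), len 3
add 2: window [1, 2] (2 distinct), len 2
add 1: window [1, 2, 1] (2 distinct), len 3
add 1: window [1, 2, 1, 1] (2 distinct), len 4
add 2: window [1, 2, 1, 1, 2] (2 distinct), len 5
add 5: window [2, 5] (2 distinct), len 2
Longest length with ≤2 distinct: 5.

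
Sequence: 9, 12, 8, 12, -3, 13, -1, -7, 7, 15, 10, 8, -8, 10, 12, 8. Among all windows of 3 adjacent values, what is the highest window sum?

33

(9, 12, 8) → sum 29
(12, 8, 12) → sum 32
(8, 12, -3) → sum 17
(12, -3, 13) → sum 22
(-3, 13, -1) → sum 9
(13, -1, -7) → sum 5
(-1, -7, 7) → sum -1
(-7, 7, 15) → sum 15
(7, 15, 10) → sum 32
(15, 10, 8) → sum 33
(10, 8, -8) → sum 10
(8, -8, 10) → sum 10
(-8, 10, 12) → sum 14
(10, 12, 8) → sum 30
Highest of these is 33.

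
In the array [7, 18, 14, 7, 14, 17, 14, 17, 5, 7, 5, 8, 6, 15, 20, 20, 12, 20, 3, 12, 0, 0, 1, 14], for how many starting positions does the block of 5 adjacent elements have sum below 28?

[7, 18, 14, 7, 14] → sum 60
[18, 14, 7, 14, 17] → sum 70
[14, 7, 14, 17, 14] → sum 66
[7, 14, 17, 14, 17] → sum 69
[14, 17, 14, 17, 5] → sum 67
[17, 14, 17, 5, 7] → sum 60
[14, 17, 5, 7, 5] → sum 48
[17, 5, 7, 5, 8] → sum 42
[5, 7, 5, 8, 6] → sum 31
[7, 5, 8, 6, 15] → sum 41
[5, 8, 6, 15, 20] → sum 54
[8, 6, 15, 20, 20] → sum 69
[6, 15, 20, 20, 12] → sum 73
[15, 20, 20, 12, 20] → sum 87
[20, 20, 12, 20, 3] → sum 75
[20, 12, 20, 3, 12] → sum 67
[12, 20, 3, 12, 0] → sum 47
[20, 3, 12, 0, 0] → sum 35
[3, 12, 0, 0, 1] → sum 16  < 28 ✓
[12, 0, 0, 1, 14] → sum 27  < 28 ✓
2 windows satisfy the condition.

2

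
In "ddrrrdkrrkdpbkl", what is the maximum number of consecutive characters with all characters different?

add d: [d] len 1
add d (repeat d, move left end past it): [d] len 1
add r: [d, r] len 2
add r (repeat r, move left end past it): [r] len 1
add r (repeat r, move left end past it): [r] len 1
add d: [r, d] len 2
add k: [r, d, k] len 3
add r (repeat r, move left end past it): [d, k, r] len 3
add r (repeat r, move left end past it): [r] len 1
add k: [r, k] len 2
add d: [r, k, d] len 3
add p: [r, k, d, p] len 4
add b: [r, k, d, p, b] len 5
add k (repeat k, move left end past it): [d, p, b, k] len 4
add l: [d, p, b, k, l] len 5
Longest all-distinct length: 5.

5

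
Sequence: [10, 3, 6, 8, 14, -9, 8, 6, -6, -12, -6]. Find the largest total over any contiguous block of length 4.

10 3 6 8 → sum 27
3 6 8 14 → sum 31
6 8 14 -9 → sum 19
8 14 -9 8 → sum 21
14 -9 8 6 → sum 19
-9 8 6 -6 → sum -1
8 6 -6 -12 → sum -4
6 -6 -12 -6 → sum -18
Largest of these is 31.

31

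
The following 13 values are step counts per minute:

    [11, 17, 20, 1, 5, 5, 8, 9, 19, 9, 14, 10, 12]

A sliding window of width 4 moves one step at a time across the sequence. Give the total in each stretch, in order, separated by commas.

49, 43, 31, 19, 27, 41, 45, 51, 52, 45

11 17 20 1 → sum 49
17 20 1 5 → sum 43
20 1 5 5 → sum 31
1 5 5 8 → sum 19
5 5 8 9 → sum 27
5 8 9 19 → sum 41
8 9 19 9 → sum 45
9 19 9 14 → sum 51
19 9 14 10 → sum 52
9 14 10 12 → sum 45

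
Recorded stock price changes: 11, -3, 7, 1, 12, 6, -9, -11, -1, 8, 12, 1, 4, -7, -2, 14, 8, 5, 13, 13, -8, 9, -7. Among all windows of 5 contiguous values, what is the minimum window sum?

Each size-5 window and its sum:
(11, -3, 7, 1, 12) → sum 28
(-3, 7, 1, 12, 6) → sum 23
(7, 1, 12, 6, -9) → sum 17
(1, 12, 6, -9, -11) → sum -1
(12, 6, -9, -11, -1) → sum -3
(6, -9, -11, -1, 8) → sum -7
(-9, -11, -1, 8, 12) → sum -1
(-11, -1, 8, 12, 1) → sum 9
(-1, 8, 12, 1, 4) → sum 24
(8, 12, 1, 4, -7) → sum 18
(12, 1, 4, -7, -2) → sum 8
(1, 4, -7, -2, 14) → sum 10
(4, -7, -2, 14, 8) → sum 17
(-7, -2, 14, 8, 5) → sum 18
(-2, 14, 8, 5, 13) → sum 38
(14, 8, 5, 13, 13) → sum 53
(8, 5, 13, 13, -8) → sum 31
(5, 13, 13, -8, 9) → sum 32
(13, 13, -8, 9, -7) → sum 20
Minimum of these is -7.

-7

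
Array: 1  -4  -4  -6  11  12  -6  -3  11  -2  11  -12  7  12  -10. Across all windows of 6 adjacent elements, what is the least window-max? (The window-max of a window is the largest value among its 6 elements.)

Window maxs for each of the 10 positions:
(1, -4, -4, -6, 11, 12) → max 12
(-4, -4, -6, 11, 12, -6) → max 12
(-4, -6, 11, 12, -6, -3) → max 12
(-6, 11, 12, -6, -3, 11) → max 12
(11, 12, -6, -3, 11, -2) → max 12
(12, -6, -3, 11, -2, 11) → max 12
(-6, -3, 11, -2, 11, -12) → max 11
(-3, 11, -2, 11, -12, 7) → max 11
(11, -2, 11, -12, 7, 12) → max 12
(-2, 11, -12, 7, 12, -10) → max 12
Least of these is 11.

11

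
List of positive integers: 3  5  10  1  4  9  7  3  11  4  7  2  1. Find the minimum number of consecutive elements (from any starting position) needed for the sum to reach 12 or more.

Extend right; whenever the sum reaches 12, record the length and shrink from the left:
add 3: running sum 3 < 12
add 5: running sum 8 < 12
end 2: [5, 10] sum 15, len 2
end 3: [5, 10, 1] sum 16, len 3
end 4: [10, 1, 4] sum 15, len 3
end 5: [4, 9] sum 13, len 2
end 6: [9, 7] sum 16, len 2
end 7: [9, 7, 3] sum 19, len 3
end 8: [3, 11] sum 14, len 2
end 9: [11, 4] sum 15, len 2
end 10: [11, 4, 7] sum 22, len 3
end 11: [4, 7, 2] sum 13, len 3
end 12: [4, 7, 2, 1] sum 14, len 4
Shortest qualifying length: 2.

2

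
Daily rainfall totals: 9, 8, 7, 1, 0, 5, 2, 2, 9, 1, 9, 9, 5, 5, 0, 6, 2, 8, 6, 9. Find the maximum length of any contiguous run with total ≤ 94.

19

add 9: [9] sum 9, len 1
add 8: [9, 8] sum 17, len 2
add 7: [9, 8, 7] sum 24, len 3
add 1: [9, 8, 7, 1] sum 25, len 4
add 0: [9, 8, 7, 1, 0] sum 25, len 5
add 5: [9, 8, 7, 1, 0, 5] sum 30, len 6
add 2: [9, 8, 7, 1, 0, 5, 2] sum 32, len 7
add 2: [9, 8, 7, 1, 0, 5, 2, 2] sum 34, len 8
add 9: [9, 8, 7, 1, 0, 5, 2, 2, 9] sum 43, len 9
add 1: [9, 8, 7, 1, 0, 5, 2, 2, 9, 1] sum 44, len 10
add 9: [9, 8, 7, 1, 0, 5, 2, 2, 9, 1, 9] sum 53, len 11
add 9: [9, 8, 7, 1, 0, 5, 2, 2, 9, 1, 9, 9] sum 62, len 12
add 5: [9, 8, 7, 1, 0, 5, 2, 2, 9, 1, 9, 9, 5] sum 67, len 13
add 5: [9, 8, 7, 1, 0, 5, 2, 2, 9, 1, 9, 9, 5, 5] sum 72, len 14
add 0: [9, 8, 7, 1, 0, 5, 2, 2, 9, 1, 9, 9, 5, 5, 0] sum 72, len 15
add 6: [9, 8, 7, 1, 0, 5, 2, 2, 9, 1, 9, 9, 5, 5, 0, 6] sum 78, len 16
add 2: [9, 8, 7, 1, 0, 5, 2, 2, 9, 1, 9, 9, 5, 5, 0, 6, 2] sum 80, len 17
add 8: [9, 8, 7, 1, 0, 5, 2, 2, 9, 1, 9, 9, 5, 5, 0, 6, 2, 8] sum 88, len 18
add 6: [9, 8, 7, 1, 0, 5, 2, 2, 9, 1, 9, 9, 5, 5, 0, 6, 2, 8, 6] sum 94, len 19
add 9: [8, 7, 1, 0, 5, 2, 2, 9, 1, 9, 9, 5, 5, 0, 6, 2, 8, 6, 9] sum 94, len 19
Longest length seen: 19.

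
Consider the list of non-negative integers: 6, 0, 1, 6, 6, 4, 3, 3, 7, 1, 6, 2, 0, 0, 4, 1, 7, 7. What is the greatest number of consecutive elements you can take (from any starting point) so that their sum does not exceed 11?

→ 6: sum 6, len 1
→ 0: sum 6, len 2
→ 1: sum 7, len 3
→ 6 (dropped 6): sum 7, len 3
→ 6 (dropped 0, 1, 6): sum 6, len 1
→ 4: sum 10, len 2
→ 3 (dropped 6): sum 7, len 2
→ 3: sum 10, len 3
→ 7 (dropped 4, 3): sum 10, len 2
→ 1: sum 11, len 3
→ 6 (dropped 3, 7): sum 7, len 2
→ 2: sum 9, len 3
→ 0: sum 9, len 4
→ 0: sum 9, len 5
→ 4 (dropped 1, 6): sum 6, len 4
→ 1: sum 7, len 5
→ 7 (dropped 2, 0, 0, 4): sum 8, len 2
→ 7 (dropped 1, 7): sum 7, len 1
Longest length seen: 5.

5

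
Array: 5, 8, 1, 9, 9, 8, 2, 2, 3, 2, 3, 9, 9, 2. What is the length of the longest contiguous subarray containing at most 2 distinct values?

[5] 1 distinct, len 1
[5, 8] 2 distinct, len 2
[8, 1] 2 distinct, len 2
[1, 9] 2 distinct, len 2
[1, 9, 9] 2 distinct, len 3
[9, 9, 8] 2 distinct, len 3
[8, 2] 2 distinct, len 2
[8, 2, 2] 2 distinct, len 3
[2, 2, 3] 2 distinct, len 3
[2, 2, 3, 2] 2 distinct, len 4
[2, 2, 3, 2, 3] 2 distinct, len 5
[3, 9] 2 distinct, len 2
[3, 9, 9] 2 distinct, len 3
[9, 9, 2] 2 distinct, len 3
Longest length with ≤2 distinct: 5.

5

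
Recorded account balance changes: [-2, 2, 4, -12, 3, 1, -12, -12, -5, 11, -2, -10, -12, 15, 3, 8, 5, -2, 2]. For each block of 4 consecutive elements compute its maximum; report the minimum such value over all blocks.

Each size-4 window and its max:
[-2, 2, 4, -12] → max 4
[2, 4, -12, 3] → max 4
[4, -12, 3, 1] → max 4
[-12, 3, 1, -12] → max 3
[3, 1, -12, -12] → max 3
[1, -12, -12, -5] → max 1
[-12, -12, -5, 11] → max 11
[-12, -5, 11, -2] → max 11
[-5, 11, -2, -10] → max 11
[11, -2, -10, -12] → max 11
[-2, -10, -12, 15] → max 15
[-10, -12, 15, 3] → max 15
[-12, 15, 3, 8] → max 15
[15, 3, 8, 5] → max 15
[3, 8, 5, -2] → max 8
[8, 5, -2, 2] → max 8
Minimum of these is 1.

1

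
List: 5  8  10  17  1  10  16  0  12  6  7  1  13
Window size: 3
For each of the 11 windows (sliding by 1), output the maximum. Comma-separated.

5 8 10 → max 10
8 10 17 → max 17
10 17 1 → max 17
17 1 10 → max 17
1 10 16 → max 16
10 16 0 → max 16
16 0 12 → max 16
0 12 6 → max 12
12 6 7 → max 12
6 7 1 → max 7
7 1 13 → max 13

10, 17, 17, 17, 16, 16, 16, 12, 12, 7, 13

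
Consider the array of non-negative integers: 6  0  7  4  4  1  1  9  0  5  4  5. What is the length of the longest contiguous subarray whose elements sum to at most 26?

8

→ 6: sum 6, len 1
→ 0: sum 6, len 2
→ 7: sum 13, len 3
→ 4: sum 17, len 4
→ 4: sum 21, len 5
→ 1: sum 22, len 6
→ 1: sum 23, len 7
→ 9 (dropped 6): sum 26, len 7
→ 0: sum 26, len 8
→ 5 (dropped 0, 7): sum 24, len 7
→ 4 (dropped 4): sum 24, len 7
→ 5 (dropped 4): sum 25, len 7
Longest length seen: 8.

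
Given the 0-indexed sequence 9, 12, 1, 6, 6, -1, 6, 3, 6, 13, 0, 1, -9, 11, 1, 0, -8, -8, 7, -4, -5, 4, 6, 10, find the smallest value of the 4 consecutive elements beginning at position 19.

-5

Elements at indices 19..22: -4, -5, 4, 6
min(-4, -5, 4, 6) = -5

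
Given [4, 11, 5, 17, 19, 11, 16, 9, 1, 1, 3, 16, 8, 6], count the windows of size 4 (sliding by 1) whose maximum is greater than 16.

[4, 11, 5, 17] → max 17  > 16 ✓
[11, 5, 17, 19] → max 19  > 16 ✓
[5, 17, 19, 11] → max 19  > 16 ✓
[17, 19, 11, 16] → max 19  > 16 ✓
[19, 11, 16, 9] → max 19  > 16 ✓
[11, 16, 9, 1] → max 16
[16, 9, 1, 1] → max 16
[9, 1, 1, 3] → max 9
[1, 1, 3, 16] → max 16
[1, 3, 16, 8] → max 16
[3, 16, 8, 6] → max 16
5 windows satisfy the condition.

5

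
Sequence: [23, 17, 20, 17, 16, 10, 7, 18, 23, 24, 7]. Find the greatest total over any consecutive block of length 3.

65

(23, 17, 20) → sum 60
(17, 20, 17) → sum 54
(20, 17, 16) → sum 53
(17, 16, 10) → sum 43
(16, 10, 7) → sum 33
(10, 7, 18) → sum 35
(7, 18, 23) → sum 48
(18, 23, 24) → sum 65
(23, 24, 7) → sum 54
Greatest of these is 65.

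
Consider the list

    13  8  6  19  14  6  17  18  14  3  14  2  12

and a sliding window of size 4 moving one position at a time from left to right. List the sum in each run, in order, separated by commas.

13 8 6 19 → sum 46
8 6 19 14 → sum 47
6 19 14 6 → sum 45
19 14 6 17 → sum 56
14 6 17 18 → sum 55
6 17 18 14 → sum 55
17 18 14 3 → sum 52
18 14 3 14 → sum 49
14 3 14 2 → sum 33
3 14 2 12 → sum 31

46, 47, 45, 56, 55, 55, 52, 49, 33, 31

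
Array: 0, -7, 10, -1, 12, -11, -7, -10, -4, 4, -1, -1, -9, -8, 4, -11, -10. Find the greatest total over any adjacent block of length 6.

Window sums for each of the 12 positions:
0 -7 10 -1 12 -11 → sum 3
-7 10 -1 12 -11 -7 → sum -4
10 -1 12 -11 -7 -10 → sum -7
-1 12 -11 -7 -10 -4 → sum -21
12 -11 -7 -10 -4 4 → sum -16
-11 -7 -10 -4 4 -1 → sum -29
-7 -10 -4 4 -1 -1 → sum -19
-10 -4 4 -1 -1 -9 → sum -21
-4 4 -1 -1 -9 -8 → sum -19
4 -1 -1 -9 -8 4 → sum -11
-1 -1 -9 -8 4 -11 → sum -26
-1 -9 -8 4 -11 -10 → sum -35
Greatest of these is 3.

3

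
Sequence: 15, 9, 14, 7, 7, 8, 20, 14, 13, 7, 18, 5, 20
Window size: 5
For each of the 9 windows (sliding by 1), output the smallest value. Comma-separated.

15 9 14 7 7 → min 7
9 14 7 7 8 → min 7
14 7 7 8 20 → min 7
7 7 8 20 14 → min 7
7 8 20 14 13 → min 7
8 20 14 13 7 → min 7
20 14 13 7 18 → min 7
14 13 7 18 5 → min 5
13 7 18 5 20 → min 5

7, 7, 7, 7, 7, 7, 7, 5, 5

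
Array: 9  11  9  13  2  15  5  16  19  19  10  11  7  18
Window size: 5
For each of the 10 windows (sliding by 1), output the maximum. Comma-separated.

13, 15, 15, 16, 19, 19, 19, 19, 19, 19

Sliding a size-5 window across the 14 values:
(9, 11, 9, 13, 2) → max 13
(11, 9, 13, 2, 15) → max 15
(9, 13, 2, 15, 5) → max 15
(13, 2, 15, 5, 16) → max 16
(2, 15, 5, 16, 19) → max 19
(15, 5, 16, 19, 19) → max 19
(5, 16, 19, 19, 10) → max 19
(16, 19, 19, 10, 11) → max 19
(19, 19, 10, 11, 7) → max 19
(19, 10, 11, 7, 18) → max 19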